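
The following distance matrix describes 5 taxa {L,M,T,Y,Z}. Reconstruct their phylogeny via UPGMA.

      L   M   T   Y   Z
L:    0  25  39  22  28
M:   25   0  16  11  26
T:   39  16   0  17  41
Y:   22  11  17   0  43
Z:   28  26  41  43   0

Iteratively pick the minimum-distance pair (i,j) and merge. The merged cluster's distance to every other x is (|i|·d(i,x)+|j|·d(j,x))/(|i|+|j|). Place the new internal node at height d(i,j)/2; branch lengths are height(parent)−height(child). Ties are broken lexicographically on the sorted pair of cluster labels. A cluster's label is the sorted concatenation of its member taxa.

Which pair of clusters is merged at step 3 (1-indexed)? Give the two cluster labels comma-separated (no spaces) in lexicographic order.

iteration 1: select M,Y (d=11); attach at lengths (11/2, 11/2); label the merged cluster MY
  updated: d(L,MY)=47/2, d(MY,T)=33/2, d(MY,Z)=69/2
iteration 2: select MY,T (d=33/2); attach at lengths (11/4, 33/4); label the merged cluster MTY
  updated: d(L,MTY)=86/3, d(MTY,Z)=110/3
iteration 3: select L,Z (d=28); attach at lengths (14, 14); label the merged cluster LZ
  updated: d(LZ,MTY)=98/3
iteration 4: select LZ,MTY (d=98/3); attach at lengths (7/3, 97/12); label the merged cluster LMTYZ
final tree: ((L:14,Z:14):7/3,((M:11/2,Y:11/2):11/4,T:33/4):97/12)
total length: 725/12

L,Z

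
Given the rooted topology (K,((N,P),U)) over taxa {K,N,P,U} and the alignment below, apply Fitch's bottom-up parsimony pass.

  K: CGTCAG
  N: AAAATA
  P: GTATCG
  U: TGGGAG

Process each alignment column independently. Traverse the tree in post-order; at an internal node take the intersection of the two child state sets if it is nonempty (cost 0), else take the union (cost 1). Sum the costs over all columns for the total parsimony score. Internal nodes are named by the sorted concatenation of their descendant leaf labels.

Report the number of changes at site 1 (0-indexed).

2

site 0, node NP: N={A} ∪ P={G} → {A,G} (+1)
site 0, node NPU: NP={A,G} ∪ U={T} → {A,G,T} (+1)
site 0, node KNPU: K={C} ∪ NPU={A,G,T} → {A,C,G,T} (+1)
site 1, node NP: N={A} ∪ P={T} → {A,T} (+1)
site 1, node NPU: NP={A,T} ∪ U={G} → {A,G,T} (+1)
site 1, node KNPU: K={G} ∩ NPU={A,G,T} → {G} (+0)
site 2, node NP: N={A} ∩ P={A} → {A} (+0)
site 2, node NPU: NP={A} ∪ U={G} → {A,G} (+1)
site 2, node KNPU: K={T} ∪ NPU={A,G} → {A,G,T} (+1)
site 3, node NP: N={A} ∪ P={T} → {A,T} (+1)
site 3, node NPU: NP={A,T} ∪ U={G} → {A,G,T} (+1)
site 3, node KNPU: K={C} ∪ NPU={A,G,T} → {A,C,G,T} (+1)
site 4, node NP: N={T} ∪ P={C} → {C,T} (+1)
site 4, node NPU: NP={C,T} ∪ U={A} → {A,C,T} (+1)
site 4, node KNPU: K={A} ∩ NPU={A,C,T} → {A} (+0)
site 5, node NP: N={A} ∪ P={G} → {A,G} (+1)
site 5, node NPU: NP={A,G} ∩ U={G} → {G} (+0)
site 5, node KNPU: K={G} ∩ NPU={G} → {G} (+0)
per-site changes: [3, 2, 2, 3, 2, 1]; total = 13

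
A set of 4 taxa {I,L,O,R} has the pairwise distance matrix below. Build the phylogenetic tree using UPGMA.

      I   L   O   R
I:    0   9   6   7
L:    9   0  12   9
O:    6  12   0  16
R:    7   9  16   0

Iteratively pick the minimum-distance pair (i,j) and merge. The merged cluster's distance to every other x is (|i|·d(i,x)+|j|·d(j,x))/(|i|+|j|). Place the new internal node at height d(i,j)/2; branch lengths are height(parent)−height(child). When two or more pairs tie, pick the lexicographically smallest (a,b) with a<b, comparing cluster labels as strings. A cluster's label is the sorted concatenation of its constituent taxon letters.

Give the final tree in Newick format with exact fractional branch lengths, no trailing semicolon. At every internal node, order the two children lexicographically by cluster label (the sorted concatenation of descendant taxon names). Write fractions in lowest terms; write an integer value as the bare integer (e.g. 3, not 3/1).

((I:3,O:3):5/2,(L:9/2,R:9/2):1)

1. join I+O (d=6) ⇒ IO; edges |I|=3, |O|=3
  updated: d(IO,L)=21/2, d(IO,R)=23/2
2. join L+R (d=9) ⇒ LR; edges |L|=9/2, |R|=9/2
  updated: d(IO,LR)=11
3. join IO+LR (d=11) ⇒ ILOR; edges |IO|=5/2, |LR|=1
final tree: ((I:3,O:3):5/2,(L:9/2,R:9/2):1)
total length: 37/2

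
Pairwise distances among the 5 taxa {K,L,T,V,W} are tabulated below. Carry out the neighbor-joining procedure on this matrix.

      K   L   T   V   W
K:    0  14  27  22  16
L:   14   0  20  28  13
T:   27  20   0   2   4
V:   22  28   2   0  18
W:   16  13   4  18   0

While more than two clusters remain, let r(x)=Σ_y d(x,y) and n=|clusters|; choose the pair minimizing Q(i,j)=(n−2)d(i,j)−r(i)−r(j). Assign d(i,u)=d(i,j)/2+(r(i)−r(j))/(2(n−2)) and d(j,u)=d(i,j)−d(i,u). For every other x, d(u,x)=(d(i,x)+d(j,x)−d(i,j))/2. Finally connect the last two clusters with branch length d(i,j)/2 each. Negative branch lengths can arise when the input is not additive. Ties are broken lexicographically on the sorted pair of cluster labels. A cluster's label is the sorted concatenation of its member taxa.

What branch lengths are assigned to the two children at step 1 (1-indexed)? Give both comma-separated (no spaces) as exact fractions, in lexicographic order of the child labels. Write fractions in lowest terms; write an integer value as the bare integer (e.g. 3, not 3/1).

-11/6,23/6

iteration 1: select T,V (d=2, Q=-117); attach at lengths (-11/6, 23/6); label the merged cluster TV
  updated: d(K,TV)=47/2, d(L,TV)=23, d(TV,W)=10
iteration 2: select K,L (d=14, Q=-151/2); attach at lengths (63/8, 49/8); label the merged cluster KL
  updated: d(KL,TV)=65/4, d(KL,W)=15/2
iteration 3: select KL,TV (d=65/4, Q=-135/4); attach at lengths (55/8, 75/8); label the merged cluster KLTV
  updated: d(KLTV,W)=5/8
iteration 4: select KLTV,W (d=5/8); attach at lengths (5/16, 5/16); label the merged cluster KLTVW
final tree: (((K:63/8,L:49/8):55/8,(T:-11/6,V:23/6):75/8):5/16,W:5/16)
total length: 263/8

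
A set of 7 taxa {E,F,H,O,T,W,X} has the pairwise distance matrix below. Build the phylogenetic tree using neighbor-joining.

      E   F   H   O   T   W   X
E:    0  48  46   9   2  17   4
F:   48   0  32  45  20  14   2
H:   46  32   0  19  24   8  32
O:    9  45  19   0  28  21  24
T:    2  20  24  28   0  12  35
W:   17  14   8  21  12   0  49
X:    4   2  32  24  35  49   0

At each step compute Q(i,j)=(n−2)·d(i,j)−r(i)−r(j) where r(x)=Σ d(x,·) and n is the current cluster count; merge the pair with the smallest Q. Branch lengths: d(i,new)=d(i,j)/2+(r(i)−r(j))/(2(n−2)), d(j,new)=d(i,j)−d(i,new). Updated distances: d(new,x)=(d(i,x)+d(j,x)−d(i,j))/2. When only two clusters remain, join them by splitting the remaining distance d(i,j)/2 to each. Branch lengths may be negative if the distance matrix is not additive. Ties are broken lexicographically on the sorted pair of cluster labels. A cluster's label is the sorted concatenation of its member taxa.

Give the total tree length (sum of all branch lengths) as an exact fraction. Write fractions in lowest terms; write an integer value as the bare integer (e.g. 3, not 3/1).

iteration 1: select F,X (d=2, Q=-297); attach at lengths (5/2, -1/2); label the merged cluster FX
  updated: d(E,FX)=25, d(FX,H)=31, d(FX,O)=67/2, d(FX,T)=53/2, d(FX,W)=61/2
iteration 2: select H,W (d=8, Q=-369/2); attach at lengths (143/16, -15/16); label the merged cluster HW
  updated: d(E,HW)=55/2, d(FX,HW)=107/4, d(HW,O)=16, d(HW,T)=14
iteration 3: select E,T (d=2, Q=-128); attach at lengths (-1/6, 13/6); label the merged cluster ET
  updated: d(ET,FX)=99/4, d(ET,HW)=79/4, d(ET,O)=35/2
iteration 4: select ET,FX (d=99/4, Q=-195/2); attach at lengths (53/8, 145/8); label the merged cluster EFTX
  updated: d(EFTX,HW)=87/8, d(EFTX,O)=105/8
iteration 5: select EFTX,HW (d=87/8, Q=-40); attach at lengths (4, 55/8); label the merged cluster EFHTWX
  updated: d(EFHTWX,O)=73/8
iteration 6: select EFHTWX,O (d=73/8); attach at lengths (73/16, 73/16); label the merged cluster EFHOTWX
final tree: ((((E:-1/6,T:13/6):53/8,(F:5/2,X:-1/2):145/8):4,(H:143/16,W:-15/16):55/8):73/16,O:73/16)
total length: 227/4

227/4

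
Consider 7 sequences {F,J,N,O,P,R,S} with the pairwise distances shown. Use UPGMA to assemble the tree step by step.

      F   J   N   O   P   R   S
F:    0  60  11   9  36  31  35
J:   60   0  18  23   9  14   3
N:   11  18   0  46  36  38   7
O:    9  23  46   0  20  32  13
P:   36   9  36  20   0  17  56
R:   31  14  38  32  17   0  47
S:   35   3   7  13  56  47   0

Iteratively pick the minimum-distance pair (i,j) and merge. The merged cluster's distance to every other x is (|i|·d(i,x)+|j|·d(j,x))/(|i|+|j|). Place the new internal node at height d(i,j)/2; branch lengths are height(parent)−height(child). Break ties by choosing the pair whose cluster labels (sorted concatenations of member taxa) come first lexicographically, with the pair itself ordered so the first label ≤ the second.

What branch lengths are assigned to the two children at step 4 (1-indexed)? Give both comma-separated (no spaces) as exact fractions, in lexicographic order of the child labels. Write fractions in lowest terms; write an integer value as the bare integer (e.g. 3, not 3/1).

17/2,17/2

step 1: merge (J,S) at d=3; branch lengths J→3/2, S→3/2; new cluster JS
  updated: d(F,JS)=95/2, d(JS,N)=25/2, d(JS,O)=18, d(JS,P)=65/2, d(JS,R)=61/2
step 2: merge (F,O) at d=9; branch lengths F→9/2, O→9/2; new cluster FO
  updated: d(FO,JS)=131/4, d(FO,N)=57/2, d(FO,P)=28, d(FO,R)=63/2
step 3: merge (JS,N) at d=25/2; branch lengths JS→19/4, N→25/4; new cluster JNS
  updated: d(FO,JNS)=94/3, d(JNS,P)=101/3, d(JNS,R)=33
step 4: merge (P,R) at d=17; branch lengths P→17/2, R→17/2; new cluster PR
  updated: d(FO,PR)=119/4, d(JNS,PR)=100/3
step 5: merge (FO,PR) at d=119/4; branch lengths FO→83/8, PR→51/8; new cluster FOPR
  updated: d(FOPR,JNS)=97/3
step 6: merge (FOPR,JNS) at d=97/3; branch lengths FOPR→31/24, JNS→119/12; new cluster FJNOPRS
final tree: (((F:9/2,O:9/2):83/8,(P:17/2,R:17/2):51/8):31/24,((J:3/2,S:3/2):19/4,N:25/4):119/12)
total length: 1631/24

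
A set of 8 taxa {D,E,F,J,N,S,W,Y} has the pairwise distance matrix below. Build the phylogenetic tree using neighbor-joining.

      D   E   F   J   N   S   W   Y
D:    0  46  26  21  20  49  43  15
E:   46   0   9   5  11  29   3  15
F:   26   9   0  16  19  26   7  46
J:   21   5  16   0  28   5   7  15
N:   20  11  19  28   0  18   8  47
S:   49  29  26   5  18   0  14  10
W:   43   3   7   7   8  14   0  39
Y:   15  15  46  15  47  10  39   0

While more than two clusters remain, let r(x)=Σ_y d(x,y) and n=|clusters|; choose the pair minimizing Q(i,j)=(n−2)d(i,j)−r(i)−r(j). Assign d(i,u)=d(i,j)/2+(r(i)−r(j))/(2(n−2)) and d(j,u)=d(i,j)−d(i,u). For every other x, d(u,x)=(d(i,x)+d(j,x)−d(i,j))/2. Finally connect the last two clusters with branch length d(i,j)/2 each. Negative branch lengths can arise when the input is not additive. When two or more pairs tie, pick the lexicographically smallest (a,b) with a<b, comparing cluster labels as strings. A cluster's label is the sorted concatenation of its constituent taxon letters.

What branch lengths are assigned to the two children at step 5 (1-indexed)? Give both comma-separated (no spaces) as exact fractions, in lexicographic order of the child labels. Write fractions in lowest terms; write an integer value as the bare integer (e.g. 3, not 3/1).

127/64,-43/64

iteration 1: select D,Y (d=15, Q=-317); attach at lengths (41/4, 19/4); label the merged cluster DY
  updated: d(DY,E)=23, d(DY,F)=57/2, d(DY,J)=21/2, d(DY,N)=26, d(DY,S)=22, d(DY,W)=67/2
iteration 2: select DY,J (d=21/2, Q=-325/2); attach at lengths (249/20, -39/20); label the merged cluster DJY
  updated: d(DJY,E)=35/4, d(DJY,F)=17, d(DJY,N)=87/4, d(DJY,S)=33/4, d(DJY,W)=15
iteration 3: select DJY,S (d=33/4, Q=-133); attach at lengths (17/16, 115/16); label the merged cluster DJSY
  updated: d(DJSY,E)=59/4, d(DJSY,F)=139/8, d(DJSY,N)=63/4, d(DJSY,W)=83/8
iteration 4: select DJSY,N (d=63/4, Q=-259/4); attach at lengths (69/8, 57/8); label the merged cluster DJNSY
  updated: d(DJNSY,E)=5, d(DJNSY,F)=165/16, d(DJNSY,W)=21/16
iteration 5: select DJNSY,W (d=21/16, Q=-405/16); attach at lengths (127/64, -43/64); label the merged cluster DJNSWY
  updated: d(DJNSWY,E)=107/32, d(DJNSWY,F)=8
iteration 6: select DJNSWY,E (d=107/32, Q=-651/32); attach at lengths (75/64, 139/64); label the merged cluster DEJNSWY
  updated: d(DEJNSWY,F)=437/64
iteration 7: select DEJNSWY,F (d=437/64); attach at lengths (437/128, 437/128); label the merged cluster DEFJNSWY
final tree: (((((((D:41/4,Y:19/4):249/20,J:-39/20):17/16,S:115/16):69/8,N:57/8):127/64,W:-43/64):75/64,E:139/64):437/128,F:437/128)
total length: 3903/64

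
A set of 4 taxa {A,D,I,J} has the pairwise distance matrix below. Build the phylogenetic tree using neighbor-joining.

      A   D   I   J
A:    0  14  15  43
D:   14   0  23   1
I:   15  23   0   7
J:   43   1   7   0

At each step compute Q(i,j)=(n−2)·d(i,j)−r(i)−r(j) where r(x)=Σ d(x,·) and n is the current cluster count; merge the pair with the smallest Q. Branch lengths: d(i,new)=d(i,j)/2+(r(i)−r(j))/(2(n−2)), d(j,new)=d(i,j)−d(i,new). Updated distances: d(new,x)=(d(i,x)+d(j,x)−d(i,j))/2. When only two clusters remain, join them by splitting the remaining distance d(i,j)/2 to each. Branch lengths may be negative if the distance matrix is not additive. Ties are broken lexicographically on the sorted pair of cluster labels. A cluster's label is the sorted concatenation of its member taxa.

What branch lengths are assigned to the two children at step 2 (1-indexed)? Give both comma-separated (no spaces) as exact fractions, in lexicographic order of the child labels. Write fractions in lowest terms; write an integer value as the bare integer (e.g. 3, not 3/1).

step 1: merge (A,I) at d=15, Q=-87; branch lengths A→57/4, I→3/4; new cluster AI
  updated: d(AI,D)=11, d(AI,J)=35/2
step 2: merge (AI,D) at d=11, Q=-59/2; branch lengths AI→55/4, D→-11/4; new cluster ADI
  updated: d(ADI,J)=15/4
step 3: merge (ADI,J) at d=15/4; branch lengths ADI→15/8, J→15/8; new cluster ADIJ
final tree: (((A:57/4,I:3/4):55/4,D:-11/4):15/8,J:15/8)
total length: 119/4

55/4,-11/4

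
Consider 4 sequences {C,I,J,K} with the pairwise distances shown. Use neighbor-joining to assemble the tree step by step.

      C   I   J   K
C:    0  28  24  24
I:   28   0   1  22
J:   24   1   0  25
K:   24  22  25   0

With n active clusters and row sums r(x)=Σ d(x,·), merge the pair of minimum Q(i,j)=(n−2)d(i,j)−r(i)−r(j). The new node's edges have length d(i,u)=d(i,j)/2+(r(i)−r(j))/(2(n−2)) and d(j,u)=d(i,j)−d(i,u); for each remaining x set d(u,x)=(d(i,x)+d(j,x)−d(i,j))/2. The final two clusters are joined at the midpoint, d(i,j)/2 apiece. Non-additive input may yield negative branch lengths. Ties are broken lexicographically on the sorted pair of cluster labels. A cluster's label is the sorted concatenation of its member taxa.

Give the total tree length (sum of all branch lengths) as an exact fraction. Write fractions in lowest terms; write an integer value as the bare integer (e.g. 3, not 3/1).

149/4

1. join C+K (d=24, Q=-99) ⇒ CK; edges |C|=53/4, |K|=43/4
  updated: d(CK,I)=13, d(CK,J)=25/2
2. join CK+I (d=13, Q=-53/2) ⇒ CIK; edges |CK|=49/4, |I|=3/4
  updated: d(CIK,J)=1/4
3. join CIK+J (d=1/4) ⇒ CIJK; edges |CIK|=1/8, |J|=1/8
final tree: (((C:53/4,K:43/4):49/4,I:3/4):1/8,J:1/8)
total length: 149/4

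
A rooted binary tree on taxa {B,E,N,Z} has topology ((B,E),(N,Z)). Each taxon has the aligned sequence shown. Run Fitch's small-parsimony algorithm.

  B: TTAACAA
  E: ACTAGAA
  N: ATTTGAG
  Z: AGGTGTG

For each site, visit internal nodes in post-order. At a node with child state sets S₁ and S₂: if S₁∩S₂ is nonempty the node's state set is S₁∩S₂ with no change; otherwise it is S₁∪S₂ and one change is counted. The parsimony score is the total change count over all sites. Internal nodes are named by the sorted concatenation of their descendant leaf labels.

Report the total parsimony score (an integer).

BE@0: {T} ∪ {A} = {A,T} (union, +1)
NZ@0: {A} ∩ {A} = {A} (intersection, +0)
BENZ@0: {A,T} ∩ {A} = {A} (intersection, +0)
BE@1: {T} ∪ {C} = {C,T} (union, +1)
NZ@1: {T} ∪ {G} = {G,T} (union, +1)
BENZ@1: {C,T} ∩ {G,T} = {T} (intersection, +0)
BE@2: {A} ∪ {T} = {A,T} (union, +1)
NZ@2: {T} ∪ {G} = {G,T} (union, +1)
BENZ@2: {A,T} ∩ {G,T} = {T} (intersection, +0)
BE@3: {A} ∩ {A} = {A} (intersection, +0)
NZ@3: {T} ∩ {T} = {T} (intersection, +0)
BENZ@3: {A} ∪ {T} = {A,T} (union, +1)
BE@4: {C} ∪ {G} = {C,G} (union, +1)
NZ@4: {G} ∩ {G} = {G} (intersection, +0)
BENZ@4: {C,G} ∩ {G} = {G} (intersection, +0)
BE@5: {A} ∩ {A} = {A} (intersection, +0)
NZ@5: {A} ∪ {T} = {A,T} (union, +1)
BENZ@5: {A} ∩ {A,T} = {A} (intersection, +0)
BE@6: {A} ∩ {A} = {A} (intersection, +0)
NZ@6: {G} ∩ {G} = {G} (intersection, +0)
BENZ@6: {A} ∪ {G} = {A,G} (union, +1)
per-site changes: [1, 2, 2, 1, 1, 1, 1]; total = 9

9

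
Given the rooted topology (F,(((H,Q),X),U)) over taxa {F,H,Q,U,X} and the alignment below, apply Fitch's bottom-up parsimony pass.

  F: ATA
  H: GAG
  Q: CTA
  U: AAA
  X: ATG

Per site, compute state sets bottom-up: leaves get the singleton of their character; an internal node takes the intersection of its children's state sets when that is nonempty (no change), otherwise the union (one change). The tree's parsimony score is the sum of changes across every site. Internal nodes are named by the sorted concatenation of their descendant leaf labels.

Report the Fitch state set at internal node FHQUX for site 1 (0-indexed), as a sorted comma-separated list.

T

site 0, node HQ: H={G} ∪ Q={C} → {C,G} (+1)
site 0, node HQX: HQ={C,G} ∪ X={A} → {A,C,G} (+1)
site 0, node HQUX: HQX={A,C,G} ∩ U={A} → {A} (+0)
site 0, node FHQUX: F={A} ∩ HQUX={A} → {A} (+0)
site 1, node HQ: H={A} ∪ Q={T} → {A,T} (+1)
site 1, node HQX: HQ={A,T} ∩ X={T} → {T} (+0)
site 1, node HQUX: HQX={T} ∪ U={A} → {A,T} (+1)
site 1, node FHQUX: F={T} ∩ HQUX={A,T} → {T} (+0)
site 2, node HQ: H={G} ∪ Q={A} → {A,G} (+1)
site 2, node HQX: HQ={A,G} ∩ X={G} → {G} (+0)
site 2, node HQUX: HQX={G} ∪ U={A} → {A,G} (+1)
site 2, node FHQUX: F={A} ∩ HQUX={A,G} → {A} (+0)
per-site changes: [2, 2, 2]; total = 6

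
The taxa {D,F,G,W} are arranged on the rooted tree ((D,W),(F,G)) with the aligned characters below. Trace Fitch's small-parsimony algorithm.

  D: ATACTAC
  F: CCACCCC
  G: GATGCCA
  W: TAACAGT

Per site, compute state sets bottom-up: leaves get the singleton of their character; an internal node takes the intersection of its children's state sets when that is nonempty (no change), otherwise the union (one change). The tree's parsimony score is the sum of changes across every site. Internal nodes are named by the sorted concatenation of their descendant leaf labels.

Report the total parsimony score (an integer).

[col 0] DW: children D:{A}, W:{T} ∪→ {A,T}; cost 1
[col 0] FG: children F:{C}, G:{G} ∪→ {C,G}; cost 1
[col 0] DFGW: children DW:{A,T}, FG:{C,G} ∪→ {A,C,G,T}; cost 1
[col 1] DW: children D:{T}, W:{A} ∪→ {A,T}; cost 1
[col 1] FG: children F:{C}, G:{A} ∪→ {A,C}; cost 1
[col 1] DFGW: children DW:{A,T}, FG:{A,C} ∩→ {A}; cost 0
[col 2] DW: children D:{A}, W:{A} ∩→ {A}; cost 0
[col 2] FG: children F:{A}, G:{T} ∪→ {A,T}; cost 1
[col 2] DFGW: children DW:{A}, FG:{A,T} ∩→ {A}; cost 0
[col 3] DW: children D:{C}, W:{C} ∩→ {C}; cost 0
[col 3] FG: children F:{C}, G:{G} ∪→ {C,G}; cost 1
[col 3] DFGW: children DW:{C}, FG:{C,G} ∩→ {C}; cost 0
[col 4] DW: children D:{T}, W:{A} ∪→ {A,T}; cost 1
[col 4] FG: children F:{C}, G:{C} ∩→ {C}; cost 0
[col 4] DFGW: children DW:{A,T}, FG:{C} ∪→ {A,C,T}; cost 1
[col 5] DW: children D:{A}, W:{G} ∪→ {A,G}; cost 1
[col 5] FG: children F:{C}, G:{C} ∩→ {C}; cost 0
[col 5] DFGW: children DW:{A,G}, FG:{C} ∪→ {A,C,G}; cost 1
[col 6] DW: children D:{C}, W:{T} ∪→ {C,T}; cost 1
[col 6] FG: children F:{C}, G:{A} ∪→ {A,C}; cost 1
[col 6] DFGW: children DW:{C,T}, FG:{A,C} ∩→ {C}; cost 0
per-site changes: [3, 2, 1, 1, 2, 2, 2]; total = 13

13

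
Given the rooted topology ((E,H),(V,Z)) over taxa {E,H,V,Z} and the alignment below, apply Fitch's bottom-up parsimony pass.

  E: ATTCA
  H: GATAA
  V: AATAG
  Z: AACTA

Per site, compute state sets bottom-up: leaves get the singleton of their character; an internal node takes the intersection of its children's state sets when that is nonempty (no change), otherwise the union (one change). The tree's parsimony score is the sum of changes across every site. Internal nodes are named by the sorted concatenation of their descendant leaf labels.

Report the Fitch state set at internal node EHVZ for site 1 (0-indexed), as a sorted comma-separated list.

EH@0: {A} ∪ {G} = {A,G} (union, +1)
VZ@0: {A} ∩ {A} = {A} (intersection, +0)
EHVZ@0: {A,G} ∩ {A} = {A} (intersection, +0)
EH@1: {T} ∪ {A} = {A,T} (union, +1)
VZ@1: {A} ∩ {A} = {A} (intersection, +0)
EHVZ@1: {A,T} ∩ {A} = {A} (intersection, +0)
EH@2: {T} ∩ {T} = {T} (intersection, +0)
VZ@2: {T} ∪ {C} = {C,T} (union, +1)
EHVZ@2: {T} ∩ {C,T} = {T} (intersection, +0)
EH@3: {C} ∪ {A} = {A,C} (union, +1)
VZ@3: {A} ∪ {T} = {A,T} (union, +1)
EHVZ@3: {A,C} ∩ {A,T} = {A} (intersection, +0)
EH@4: {A} ∩ {A} = {A} (intersection, +0)
VZ@4: {G} ∪ {A} = {A,G} (union, +1)
EHVZ@4: {A} ∩ {A,G} = {A} (intersection, +0)
per-site changes: [1, 1, 1, 2, 1]; total = 6

A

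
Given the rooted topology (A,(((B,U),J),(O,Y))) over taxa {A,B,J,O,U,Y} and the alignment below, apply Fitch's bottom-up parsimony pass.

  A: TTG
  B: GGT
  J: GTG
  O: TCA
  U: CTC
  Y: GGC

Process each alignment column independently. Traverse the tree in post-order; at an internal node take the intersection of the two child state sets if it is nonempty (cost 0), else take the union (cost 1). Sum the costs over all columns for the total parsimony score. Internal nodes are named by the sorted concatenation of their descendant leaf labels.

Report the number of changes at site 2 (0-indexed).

[col 0] BU: children B:{G}, U:{C} ∪→ {C,G}; cost 1
[col 0] BJU: children BU:{C,G}, J:{G} ∩→ {G}; cost 0
[col 0] OY: children O:{T}, Y:{G} ∪→ {G,T}; cost 1
[col 0] BJOUY: children BJU:{G}, OY:{G,T} ∩→ {G}; cost 0
[col 0] ABJOUY: children A:{T}, BJOUY:{G} ∪→ {G,T}; cost 1
[col 1] BU: children B:{G}, U:{T} ∪→ {G,T}; cost 1
[col 1] BJU: children BU:{G,T}, J:{T} ∩→ {T}; cost 0
[col 1] OY: children O:{C}, Y:{G} ∪→ {C,G}; cost 1
[col 1] BJOUY: children BJU:{T}, OY:{C,G} ∪→ {C,G,T}; cost 1
[col 1] ABJOUY: children A:{T}, BJOUY:{C,G,T} ∩→ {T}; cost 0
[col 2] BU: children B:{T}, U:{C} ∪→ {C,T}; cost 1
[col 2] BJU: children BU:{C,T}, J:{G} ∪→ {C,G,T}; cost 1
[col 2] OY: children O:{A}, Y:{C} ∪→ {A,C}; cost 1
[col 2] BJOUY: children BJU:{C,G,T}, OY:{A,C} ∩→ {C}; cost 0
[col 2] ABJOUY: children A:{G}, BJOUY:{C} ∪→ {C,G}; cost 1
per-site changes: [3, 3, 4]; total = 10

4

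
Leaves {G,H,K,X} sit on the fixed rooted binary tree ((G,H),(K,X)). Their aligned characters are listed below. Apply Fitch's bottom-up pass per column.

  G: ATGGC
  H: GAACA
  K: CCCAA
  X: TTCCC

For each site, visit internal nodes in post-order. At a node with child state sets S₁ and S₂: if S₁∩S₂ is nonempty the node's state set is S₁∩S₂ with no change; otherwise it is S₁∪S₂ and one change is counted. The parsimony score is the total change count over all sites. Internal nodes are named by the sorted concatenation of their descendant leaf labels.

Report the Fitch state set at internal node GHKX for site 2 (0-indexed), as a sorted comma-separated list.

site 0, node GH: G={A} ∪ H={G} → {A,G} (+1)
site 0, node KX: K={C} ∪ X={T} → {C,T} (+1)
site 0, node GHKX: GH={A,G} ∪ KX={C,T} → {A,C,G,T} (+1)
site 1, node GH: G={T} ∪ H={A} → {A,T} (+1)
site 1, node KX: K={C} ∪ X={T} → {C,T} (+1)
site 1, node GHKX: GH={A,T} ∩ KX={C,T} → {T} (+0)
site 2, node GH: G={G} ∪ H={A} → {A,G} (+1)
site 2, node KX: K={C} ∩ X={C} → {C} (+0)
site 2, node GHKX: GH={A,G} ∪ KX={C} → {A,C,G} (+1)
site 3, node GH: G={G} ∪ H={C} → {C,G} (+1)
site 3, node KX: K={A} ∪ X={C} → {A,C} (+1)
site 3, node GHKX: GH={C,G} ∩ KX={A,C} → {C} (+0)
site 4, node GH: G={C} ∪ H={A} → {A,C} (+1)
site 4, node KX: K={A} ∪ X={C} → {A,C} (+1)
site 4, node GHKX: GH={A,C} ∩ KX={A,C} → {A,C} (+0)
per-site changes: [3, 2, 2, 2, 2]; total = 11

A,C,G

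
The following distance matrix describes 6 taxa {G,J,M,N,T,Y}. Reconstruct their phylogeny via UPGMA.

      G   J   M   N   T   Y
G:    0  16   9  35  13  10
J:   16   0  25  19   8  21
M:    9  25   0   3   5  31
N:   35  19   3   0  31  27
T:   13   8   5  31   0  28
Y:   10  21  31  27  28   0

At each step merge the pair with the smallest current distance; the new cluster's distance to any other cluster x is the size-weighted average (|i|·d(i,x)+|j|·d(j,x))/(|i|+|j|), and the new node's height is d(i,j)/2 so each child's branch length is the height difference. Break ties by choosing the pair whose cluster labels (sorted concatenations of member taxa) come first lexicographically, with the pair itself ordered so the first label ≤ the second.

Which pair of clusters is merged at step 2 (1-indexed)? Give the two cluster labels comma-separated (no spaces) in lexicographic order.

step 1: merge (M,N) at d=3; branch lengths M→3/2, N→3/2; new cluster MN
  updated: d(G,MN)=22, d(J,MN)=22, d(MN,T)=18, d(MN,Y)=29
step 2: merge (J,T) at d=8; branch lengths J→4, T→4; new cluster JT
  updated: d(G,JT)=29/2, d(JT,MN)=20, d(JT,Y)=49/2
step 3: merge (G,Y) at d=10; branch lengths G→5, Y→5; new cluster GY
  updated: d(GY,JT)=39/2, d(GY,MN)=51/2
step 4: merge (GY,JT) at d=39/2; branch lengths GY→19/4, JT→23/4; new cluster GJTY
  updated: d(GJTY,MN)=91/4
step 5: merge (GJTY,MN) at d=91/4; branch lengths GJTY→13/8, MN→79/8; new cluster GJMNTY
final tree: (((G:5,Y:5):19/4,(J:4,T:4):23/4):13/8,(M:3/2,N:3/2):79/8)
total length: 43

J,T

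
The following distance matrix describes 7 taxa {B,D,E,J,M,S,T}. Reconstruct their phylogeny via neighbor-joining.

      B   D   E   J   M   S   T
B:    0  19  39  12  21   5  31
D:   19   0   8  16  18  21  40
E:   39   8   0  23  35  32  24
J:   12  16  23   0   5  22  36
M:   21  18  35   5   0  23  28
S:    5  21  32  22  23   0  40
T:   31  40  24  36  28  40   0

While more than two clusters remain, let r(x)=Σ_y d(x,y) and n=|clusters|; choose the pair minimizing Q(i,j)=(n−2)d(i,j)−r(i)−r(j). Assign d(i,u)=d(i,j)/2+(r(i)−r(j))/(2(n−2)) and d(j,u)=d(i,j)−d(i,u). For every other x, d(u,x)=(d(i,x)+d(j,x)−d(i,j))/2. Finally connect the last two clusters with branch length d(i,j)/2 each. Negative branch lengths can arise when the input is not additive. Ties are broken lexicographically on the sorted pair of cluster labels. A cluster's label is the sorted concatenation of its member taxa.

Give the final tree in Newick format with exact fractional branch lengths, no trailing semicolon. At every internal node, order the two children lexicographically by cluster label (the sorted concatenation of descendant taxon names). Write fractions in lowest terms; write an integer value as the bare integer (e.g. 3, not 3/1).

((((B:9/10,S:41/10):149/16,(J:11/6,M:19/6):83/16):61/16,(D:17/16,E:111/16):125/16):323/32,T:323/32)

iteration 1: select B,S (d=5, Q=-245); attach at lengths (9/10, 41/10); label the merged cluster BS
  updated: d(BS,D)=35/2, d(BS,E)=33, d(BS,J)=29/2, d(BS,M)=39/2, d(BS,T)=33
iteration 2: select D,E (d=8, Q=-381/2); attach at lengths (17/16, 111/16); label the merged cluster DE
  updated: d(BS,DE)=85/4, d(DE,J)=31/2, d(DE,M)=45/2, d(DE,T)=28
iteration 3: select J,M (d=5, Q=-131); attach at lengths (11/6, 19/6); label the merged cluster JM
  updated: d(BS,JM)=29/2, d(DE,JM)=33/2, d(JM,T)=59/2
iteration 4: select BS,JM (d=29/2, Q=-401/4); attach at lengths (149/16, 83/16); label the merged cluster BJMS
  updated: d(BJMS,DE)=93/8, d(BJMS,T)=24
iteration 5: select BJMS,DE (d=93/8, Q=-509/8); attach at lengths (61/16, 125/16); label the merged cluster BDEJMS
  updated: d(BDEJMS,T)=323/16
iteration 6: select BDEJMS,T (d=323/16); attach at lengths (323/32, 323/32); label the merged cluster BDEJMST
final tree: ((((B:9/10,S:41/10):149/16,(J:11/6,M:19/6):83/16):61/16,(D:17/16,E:111/16):125/16):323/32,T:323/32)
total length: 1029/16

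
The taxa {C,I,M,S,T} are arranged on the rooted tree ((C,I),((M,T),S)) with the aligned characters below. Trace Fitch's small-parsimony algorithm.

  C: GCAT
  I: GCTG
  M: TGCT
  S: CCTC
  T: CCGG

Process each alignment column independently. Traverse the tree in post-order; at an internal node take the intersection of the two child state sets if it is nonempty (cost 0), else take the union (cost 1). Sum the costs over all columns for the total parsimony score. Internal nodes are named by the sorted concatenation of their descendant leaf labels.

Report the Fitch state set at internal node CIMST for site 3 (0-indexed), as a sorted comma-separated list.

[col 0] CI: children C:{G}, I:{G} ∩→ {G}; cost 0
[col 0] MT: children M:{T}, T:{C} ∪→ {C,T}; cost 1
[col 0] MST: children MT:{C,T}, S:{C} ∩→ {C}; cost 0
[col 0] CIMST: children CI:{G}, MST:{C} ∪→ {C,G}; cost 1
[col 1] CI: children C:{C}, I:{C} ∩→ {C}; cost 0
[col 1] MT: children M:{G}, T:{C} ∪→ {C,G}; cost 1
[col 1] MST: children MT:{C,G}, S:{C} ∩→ {C}; cost 0
[col 1] CIMST: children CI:{C}, MST:{C} ∩→ {C}; cost 0
[col 2] CI: children C:{A}, I:{T} ∪→ {A,T}; cost 1
[col 2] MT: children M:{C}, T:{G} ∪→ {C,G}; cost 1
[col 2] MST: children MT:{C,G}, S:{T} ∪→ {C,G,T}; cost 1
[col 2] CIMST: children CI:{A,T}, MST:{C,G,T} ∩→ {T}; cost 0
[col 3] CI: children C:{T}, I:{G} ∪→ {G,T}; cost 1
[col 3] MT: children M:{T}, T:{G} ∪→ {G,T}; cost 1
[col 3] MST: children MT:{G,T}, S:{C} ∪→ {C,G,T}; cost 1
[col 3] CIMST: children CI:{G,T}, MST:{C,G,T} ∩→ {G,T}; cost 0
per-site changes: [2, 1, 3, 3]; total = 9

G,T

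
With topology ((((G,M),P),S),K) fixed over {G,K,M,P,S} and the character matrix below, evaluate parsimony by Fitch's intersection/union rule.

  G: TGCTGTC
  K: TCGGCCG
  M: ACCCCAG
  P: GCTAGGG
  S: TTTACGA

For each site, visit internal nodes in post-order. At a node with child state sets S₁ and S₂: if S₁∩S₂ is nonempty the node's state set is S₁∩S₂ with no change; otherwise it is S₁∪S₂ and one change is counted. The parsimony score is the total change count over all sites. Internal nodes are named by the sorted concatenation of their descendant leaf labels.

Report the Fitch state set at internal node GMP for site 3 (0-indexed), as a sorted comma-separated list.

GM@0: {T} ∪ {A} = {A,T} (union, +1)
GMP@0: {A,T} ∪ {G} = {A,G,T} (union, +1)
GMPS@0: {A,G,T} ∩ {T} = {T} (intersection, +0)
GKMPS@0: {T} ∩ {T} = {T} (intersection, +0)
GM@1: {G} ∪ {C} = {C,G} (union, +1)
GMP@1: {C,G} ∩ {C} = {C} (intersection, +0)
GMPS@1: {C} ∪ {T} = {C,T} (union, +1)
GKMPS@1: {C,T} ∩ {C} = {C} (intersection, +0)
GM@2: {C} ∩ {C} = {C} (intersection, +0)
GMP@2: {C} ∪ {T} = {C,T} (union, +1)
GMPS@2: {C,T} ∩ {T} = {T} (intersection, +0)
GKMPS@2: {T} ∪ {G} = {G,T} (union, +1)
GM@3: {T} ∪ {C} = {C,T} (union, +1)
GMP@3: {C,T} ∪ {A} = {A,C,T} (union, +1)
GMPS@3: {A,C,T} ∩ {A} = {A} (intersection, +0)
GKMPS@3: {A} ∪ {G} = {A,G} (union, +1)
GM@4: {G} ∪ {C} = {C,G} (union, +1)
GMP@4: {C,G} ∩ {G} = {G} (intersection, +0)
GMPS@4: {G} ∪ {C} = {C,G} (union, +1)
GKMPS@4: {C,G} ∩ {C} = {C} (intersection, +0)
GM@5: {T} ∪ {A} = {A,T} (union, +1)
GMP@5: {A,T} ∪ {G} = {A,G,T} (union, +1)
GMPS@5: {A,G,T} ∩ {G} = {G} (intersection, +0)
GKMPS@5: {G} ∪ {C} = {C,G} (union, +1)
GM@6: {C} ∪ {G} = {C,G} (union, +1)
GMP@6: {C,G} ∩ {G} = {G} (intersection, +0)
GMPS@6: {G} ∪ {A} = {A,G} (union, +1)
GKMPS@6: {A,G} ∩ {G} = {G} (intersection, +0)
per-site changes: [2, 2, 2, 3, 2, 3, 2]; total = 16

A,C,T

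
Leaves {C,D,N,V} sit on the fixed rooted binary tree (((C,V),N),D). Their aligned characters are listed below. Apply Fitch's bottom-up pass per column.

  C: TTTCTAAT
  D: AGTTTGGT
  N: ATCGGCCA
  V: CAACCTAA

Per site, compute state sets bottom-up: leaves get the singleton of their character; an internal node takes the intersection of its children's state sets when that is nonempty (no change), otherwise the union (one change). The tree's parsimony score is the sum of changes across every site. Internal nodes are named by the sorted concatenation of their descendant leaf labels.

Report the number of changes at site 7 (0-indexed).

[col 0] CV: children C:{T}, V:{C} ∪→ {C,T}; cost 1
[col 0] CNV: children CV:{C,T}, N:{A} ∪→ {A,C,T}; cost 1
[col 0] CDNV: children CNV:{A,C,T}, D:{A} ∩→ {A}; cost 0
[col 1] CV: children C:{T}, V:{A} ∪→ {A,T}; cost 1
[col 1] CNV: children CV:{A,T}, N:{T} ∩→ {T}; cost 0
[col 1] CDNV: children CNV:{T}, D:{G} ∪→ {G,T}; cost 1
[col 2] CV: children C:{T}, V:{A} ∪→ {A,T}; cost 1
[col 2] CNV: children CV:{A,T}, N:{C} ∪→ {A,C,T}; cost 1
[col 2] CDNV: children CNV:{A,C,T}, D:{T} ∩→ {T}; cost 0
[col 3] CV: children C:{C}, V:{C} ∩→ {C}; cost 0
[col 3] CNV: children CV:{C}, N:{G} ∪→ {C,G}; cost 1
[col 3] CDNV: children CNV:{C,G}, D:{T} ∪→ {C,G,T}; cost 1
[col 4] CV: children C:{T}, V:{C} ∪→ {C,T}; cost 1
[col 4] CNV: children CV:{C,T}, N:{G} ∪→ {C,G,T}; cost 1
[col 4] CDNV: children CNV:{C,G,T}, D:{T} ∩→ {T}; cost 0
[col 5] CV: children C:{A}, V:{T} ∪→ {A,T}; cost 1
[col 5] CNV: children CV:{A,T}, N:{C} ∪→ {A,C,T}; cost 1
[col 5] CDNV: children CNV:{A,C,T}, D:{G} ∪→ {A,C,G,T}; cost 1
[col 6] CV: children C:{A}, V:{A} ∩→ {A}; cost 0
[col 6] CNV: children CV:{A}, N:{C} ∪→ {A,C}; cost 1
[col 6] CDNV: children CNV:{A,C}, D:{G} ∪→ {A,C,G}; cost 1
[col 7] CV: children C:{T}, V:{A} ∪→ {A,T}; cost 1
[col 7] CNV: children CV:{A,T}, N:{A} ∩→ {A}; cost 0
[col 7] CDNV: children CNV:{A}, D:{T} ∪→ {A,T}; cost 1
per-site changes: [2, 2, 2, 2, 2, 3, 2, 2]; total = 17

2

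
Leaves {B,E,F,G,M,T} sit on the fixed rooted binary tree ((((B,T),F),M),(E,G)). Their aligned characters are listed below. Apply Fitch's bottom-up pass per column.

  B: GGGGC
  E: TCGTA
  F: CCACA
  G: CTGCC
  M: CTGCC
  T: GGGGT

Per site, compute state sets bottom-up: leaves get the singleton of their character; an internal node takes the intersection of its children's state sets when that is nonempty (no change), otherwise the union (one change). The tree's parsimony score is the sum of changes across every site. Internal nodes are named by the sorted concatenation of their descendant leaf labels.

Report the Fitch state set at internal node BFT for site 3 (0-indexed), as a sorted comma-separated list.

C,G

[col 0] BT: children B:{G}, T:{G} ∩→ {G}; cost 0
[col 0] BFT: children BT:{G}, F:{C} ∪→ {C,G}; cost 1
[col 0] BFMT: children BFT:{C,G}, M:{C} ∩→ {C}; cost 0
[col 0] EG: children E:{T}, G:{C} ∪→ {C,T}; cost 1
[col 0] BEFGMT: children BFMT:{C}, EG:{C,T} ∩→ {C}; cost 0
[col 1] BT: children B:{G}, T:{G} ∩→ {G}; cost 0
[col 1] BFT: children BT:{G}, F:{C} ∪→ {C,G}; cost 1
[col 1] BFMT: children BFT:{C,G}, M:{T} ∪→ {C,G,T}; cost 1
[col 1] EG: children E:{C}, G:{T} ∪→ {C,T}; cost 1
[col 1] BEFGMT: children BFMT:{C,G,T}, EG:{C,T} ∩→ {C,T}; cost 0
[col 2] BT: children B:{G}, T:{G} ∩→ {G}; cost 0
[col 2] BFT: children BT:{G}, F:{A} ∪→ {A,G}; cost 1
[col 2] BFMT: children BFT:{A,G}, M:{G} ∩→ {G}; cost 0
[col 2] EG: children E:{G}, G:{G} ∩→ {G}; cost 0
[col 2] BEFGMT: children BFMT:{G}, EG:{G} ∩→ {G}; cost 0
[col 3] BT: children B:{G}, T:{G} ∩→ {G}; cost 0
[col 3] BFT: children BT:{G}, F:{C} ∪→ {C,G}; cost 1
[col 3] BFMT: children BFT:{C,G}, M:{C} ∩→ {C}; cost 0
[col 3] EG: children E:{T}, G:{C} ∪→ {C,T}; cost 1
[col 3] BEFGMT: children BFMT:{C}, EG:{C,T} ∩→ {C}; cost 0
[col 4] BT: children B:{C}, T:{T} ∪→ {C,T}; cost 1
[col 4] BFT: children BT:{C,T}, F:{A} ∪→ {A,C,T}; cost 1
[col 4] BFMT: children BFT:{A,C,T}, M:{C} ∩→ {C}; cost 0
[col 4] EG: children E:{A}, G:{C} ∪→ {A,C}; cost 1
[col 4] BEFGMT: children BFMT:{C}, EG:{A,C} ∩→ {C}; cost 0
per-site changes: [2, 3, 1, 2, 3]; total = 11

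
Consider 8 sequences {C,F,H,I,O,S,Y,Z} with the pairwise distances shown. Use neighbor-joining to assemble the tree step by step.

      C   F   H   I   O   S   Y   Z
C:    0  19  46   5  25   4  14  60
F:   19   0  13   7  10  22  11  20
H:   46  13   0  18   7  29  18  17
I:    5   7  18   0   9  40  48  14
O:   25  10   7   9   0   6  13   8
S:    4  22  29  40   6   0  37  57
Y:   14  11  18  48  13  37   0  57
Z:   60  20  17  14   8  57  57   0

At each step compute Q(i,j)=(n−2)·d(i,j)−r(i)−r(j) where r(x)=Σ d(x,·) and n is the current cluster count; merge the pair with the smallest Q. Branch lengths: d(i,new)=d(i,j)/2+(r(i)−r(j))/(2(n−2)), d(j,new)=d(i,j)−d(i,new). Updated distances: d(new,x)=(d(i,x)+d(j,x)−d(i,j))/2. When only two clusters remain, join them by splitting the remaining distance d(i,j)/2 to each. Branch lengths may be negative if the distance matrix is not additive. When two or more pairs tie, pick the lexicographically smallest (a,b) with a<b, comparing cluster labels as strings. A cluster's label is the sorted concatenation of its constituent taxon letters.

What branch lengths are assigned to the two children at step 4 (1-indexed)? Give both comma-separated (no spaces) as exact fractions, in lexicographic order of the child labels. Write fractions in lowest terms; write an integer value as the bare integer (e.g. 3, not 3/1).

35/8,77/8

1. join C+S (d=4, Q=-344) ⇒ CS; edges |C|=1/6, |S|=23/6
  updated: d(CS,F)=37/2, d(CS,H)=71/2, d(CS,I)=41/2, d(CS,O)=27/2, d(CS,Y)=47/2, d(CS,Z)=113/2
2. join CS+Y (d=47/2, Q=-221) ⇒ CSY; edges |CS|=23/2, |Y|=12
  updated: d(CSY,F)=3, d(CSY,H)=15, d(CSY,I)=45/2, d(CSY,O)=3/2, d(CSY,Z)=45
3. join CSY+F (d=3, Q=-128) ⇒ CFSY; edges |CSY|=23/4, |F|=-11/4
  updated: d(CFSY,H)=25/2, d(CFSY,I)=53/4, d(CFSY,O)=17/4, d(CFSY,Z)=31
4. join I+Z (d=14, Q=-329/4) ⇒ IZ; edges |I|=35/8, |Z|=77/8
  updated: d(CFSY,IZ)=121/8, d(H,IZ)=21/2, d(IZ,O)=3/2
5. join CFSY+H (d=25/2, Q=-295/8) ⇒ CFHSY; edges |CFSY|=215/32, |H|=185/32
  updated: d(CFHSY,IZ)=105/16, d(CFHSY,O)=-5/8
6. join CFHSY+IZ (d=105/16, Q=-119/16) ⇒ CFHISYZ; edges |CFHSY|=71/32, |IZ|=139/32
  updated: d(CFHISYZ,O)=-91/32
7. join CFHISYZ+O (d=-91/32) ⇒ CFHIOSYZ; edges |CFHISYZ|=-91/64, |O|=-91/64
final tree: ((((((C:1/6,S:23/6):23/2,Y:12):23/4,F:-11/4):215/32,H:185/32):71/32,(I:35/8,Z:77/8):139/32):-91/64,O:-91/64)
total length: 1943/32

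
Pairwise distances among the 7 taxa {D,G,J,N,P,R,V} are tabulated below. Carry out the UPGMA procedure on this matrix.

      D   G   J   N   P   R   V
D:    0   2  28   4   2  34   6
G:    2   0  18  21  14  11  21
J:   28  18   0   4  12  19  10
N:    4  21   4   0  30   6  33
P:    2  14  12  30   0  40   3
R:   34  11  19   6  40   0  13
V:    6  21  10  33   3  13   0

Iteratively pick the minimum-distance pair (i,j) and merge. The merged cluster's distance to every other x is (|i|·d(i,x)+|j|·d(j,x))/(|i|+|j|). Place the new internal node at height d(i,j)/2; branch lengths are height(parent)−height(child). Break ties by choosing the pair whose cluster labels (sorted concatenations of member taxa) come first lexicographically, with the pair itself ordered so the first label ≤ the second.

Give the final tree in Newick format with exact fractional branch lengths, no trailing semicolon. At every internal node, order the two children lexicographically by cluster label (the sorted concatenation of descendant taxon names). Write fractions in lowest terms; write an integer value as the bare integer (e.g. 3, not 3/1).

1. join D+G (d=2) ⇒ DG; edges |D|=1, |G|=1
  updated: d(DG,J)=23, d(DG,N)=25/2, d(DG,P)=8, d(DG,R)=45/2, d(DG,V)=27/2
2. join P+V (d=3) ⇒ PV; edges |P|=3/2, |V|=3/2
  updated: d(DG,PV)=43/4, d(J,PV)=11, d(N,PV)=63/2, d(PV,R)=53/2
3. join J+N (d=4) ⇒ JN; edges |J|=2, |N|=2
  updated: d(DG,JN)=71/4, d(JN,PV)=85/4, d(JN,R)=25/2
4. join DG+PV (d=43/4) ⇒ DGPV; edges |DG|=35/8, |PV|=31/8
  updated: d(DGPV,JN)=39/2, d(DGPV,R)=49/2
5. join JN+R (d=25/2) ⇒ JNR; edges |JN|=17/4, |R|=25/4
  updated: d(DGPV,JNR)=127/6
6. join DGPV+JNR (d=127/6) ⇒ DGJNPRV; edges |DGPV|=125/24, |JNR|=13/3
final tree: (((D:1,G:1):35/8,(P:3/2,V:3/2):31/8):125/24,((J:2,N:2):17/4,R:25/4):13/3)
total length: 895/24

(((D:1,G:1):35/8,(P:3/2,V:3/2):31/8):125/24,((J:2,N:2):17/4,R:25/4):13/3)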